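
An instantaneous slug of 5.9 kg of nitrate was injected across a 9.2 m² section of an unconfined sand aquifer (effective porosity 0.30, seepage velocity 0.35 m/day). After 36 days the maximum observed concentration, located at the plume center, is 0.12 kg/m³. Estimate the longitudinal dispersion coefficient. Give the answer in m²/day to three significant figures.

0.701 m²/day

At the plume center C_max = M/(n_e·A·√(4πDt)), so D = M²/(4πt·(n_e·A·C_max)²).
n_e·A·C_max = 0.30 × 9.2 × 0.12 = 0.3312 kg/m.
D = 5.9²/(4π × 36 × 0.3312²) = 0.701 m²/day.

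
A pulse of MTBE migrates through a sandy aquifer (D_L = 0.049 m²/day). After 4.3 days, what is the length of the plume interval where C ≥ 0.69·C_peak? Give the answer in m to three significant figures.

The plume is Gaussian with σ = √(2Dt) = √(2 × 0.049 × 4.3) = 0.6492 m.
C/C_peak = exp(−Δx²/(2σ²)) = 0.69 ⇒ Δx = σ·√(−2 ln 0.69) = 0.6492 × 0.8615 = 0.5593 m.
Width = 2Δx = 1.12 m.

1.12 m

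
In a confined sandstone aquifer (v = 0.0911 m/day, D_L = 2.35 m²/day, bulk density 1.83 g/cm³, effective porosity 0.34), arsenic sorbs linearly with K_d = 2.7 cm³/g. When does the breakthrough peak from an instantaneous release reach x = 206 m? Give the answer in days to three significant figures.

31000 days

Retardation factor R = 1 + ρ_b·K_d/n = 1 + 1.83 × 2.7/0.34 = 15.53.
Sorption retards both mechanisms: v_R = v/R = 0.005866 m/day, D_R = D/R = 0.1513 m²/day.
Peak time from v_R²t² + 2D_R t − x² = 0: t = (√(D_R² + v_R²x²) − D_R)/v_R².
√(D_R² + v_R²x²) = √(0.1513² + 0.005866² × 206²) = 1.218; v_R² = 3.441e-05.
t = (1.218 − 0.1513)/3.441e-05 = 31000 days.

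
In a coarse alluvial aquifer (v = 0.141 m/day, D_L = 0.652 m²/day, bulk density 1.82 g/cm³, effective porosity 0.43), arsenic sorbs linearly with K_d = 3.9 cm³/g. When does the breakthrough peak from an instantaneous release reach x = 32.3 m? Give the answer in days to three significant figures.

3480 days

Retardation factor R = 1 + ρ_b·K_d/n = 1 + 1.82 × 3.9/0.43 = 17.51.
Sorption retards both mechanisms: v_R = v/R = 0.008053 m/day, D_R = D/R = 0.03724 m²/day.
Peak time from v_R²t² + 2D_R t − x² = 0: t = (√(D_R² + v_R²x²) − D_R)/v_R².
√(D_R² + v_R²x²) = √(0.03724² + 0.008053² × 32.3²) = 0.2628; v_R² = 6.485e-05.
t = (0.2628 − 0.03724)/6.485e-05 = 3480 days.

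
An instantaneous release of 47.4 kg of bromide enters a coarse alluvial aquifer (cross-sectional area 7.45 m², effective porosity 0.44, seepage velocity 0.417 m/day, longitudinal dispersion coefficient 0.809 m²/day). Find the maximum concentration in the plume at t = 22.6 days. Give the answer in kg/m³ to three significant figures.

The peak of an instantaneous 1D plume sits at x = vt; there the Gaussian factor is 1 and C_max = M/(n_e·A·√(4πDt)), where n_e·A is the pore area the mass is dissolved in.
√(4πDt) = √(4π × 0.809 × 22.6) = 15.16 m, so C_max = 47.4/(0.44 × 7.45 × 15.16) = 0.954 kg/m³.

0.954 kg/m³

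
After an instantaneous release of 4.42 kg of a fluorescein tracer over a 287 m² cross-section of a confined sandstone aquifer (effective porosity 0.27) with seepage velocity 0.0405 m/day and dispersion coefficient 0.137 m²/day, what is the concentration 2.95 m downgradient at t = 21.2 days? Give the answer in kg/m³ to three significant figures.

For an instantaneous plane source, C(x,t) = M/(n_e·A·√(4πDt)) · exp(−(x−vt)²/(4Dt)), with n_e·A the pore (flow) area.
Plume center vt = 0.0405 × 21.2 = 0.8586 m, so the well at 2.95 m is 2.0914 m downgradient of the peak.
√(4πDt) = 6.041 m, giving peak height M/(n_e·A·√(4πDt)) = 4.42/(0.27 × 287 × 6.041) = 0.009442 kg/m³.
(x−vt)²/(4Dt) = (2.0914)²/(4 × 0.137 × 21.2) = 0.3765; exp(−0.3765) = 0.6863.
C = 0.009442 × 0.6863 = 0.00648 kg/m³.

0.00648 kg/m³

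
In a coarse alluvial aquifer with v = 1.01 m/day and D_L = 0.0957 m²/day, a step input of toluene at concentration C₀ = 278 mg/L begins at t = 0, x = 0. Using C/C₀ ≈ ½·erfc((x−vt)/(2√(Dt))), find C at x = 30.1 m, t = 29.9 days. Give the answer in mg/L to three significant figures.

144 mg/L

For a continuous step input, C/C₀ ≈ ½·erfc((x−vt)/(2√(Dt))).
vt = 1.01 × 29.9 = 30.199 m and 2√(Dt) = 2√(0.0957 × 29.9) = 3.383 m.
Argument (x−vt)/(2√(Dt)) = (30.1 − 30.199)/3.383 = -0.02926; ½·erfc(-0.02926) = 0.5165.
C = 278 × 0.5165 = 144 mg/L.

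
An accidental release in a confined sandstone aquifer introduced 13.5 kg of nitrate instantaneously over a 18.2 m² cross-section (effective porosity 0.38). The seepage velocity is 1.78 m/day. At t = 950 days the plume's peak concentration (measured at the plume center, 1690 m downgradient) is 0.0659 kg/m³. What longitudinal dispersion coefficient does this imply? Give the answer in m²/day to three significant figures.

0.0735 m²/day

At the plume center C_max = M/(n_e·A·√(4πDt)), so D = M²/(4πt·(n_e·A·C_max)²).
n_e·A·C_max = 0.38 × 18.2 × 0.0659 = 0.4558 kg/m.
D = 13.5²/(4π × 950 × 0.4558²) = 0.0735 m²/day.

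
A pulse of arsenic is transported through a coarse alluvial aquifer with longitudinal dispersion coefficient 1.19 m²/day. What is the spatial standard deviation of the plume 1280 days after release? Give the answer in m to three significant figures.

Dispersive spreading gives a Gaussian with σ² = 2Dt; advection only shifts the center.
σ = √(2 × 1.19 × 1280) = 55.2 m.

55.2 m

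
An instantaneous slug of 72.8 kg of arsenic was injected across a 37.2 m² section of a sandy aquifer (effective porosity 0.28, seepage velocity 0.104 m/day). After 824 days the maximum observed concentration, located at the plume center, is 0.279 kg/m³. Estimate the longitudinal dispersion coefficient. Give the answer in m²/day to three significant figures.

0.0606 m²/day

At the plume center C_max = M/(n_e·A·√(4πDt)), so D = M²/(4πt·(n_e·A·C_max)²).
n_e·A·C_max = 0.28 × 37.2 × 0.279 = 2.906 kg/m.
D = 72.8²/(4π × 824 × 2.906²) = 0.0606 m²/day.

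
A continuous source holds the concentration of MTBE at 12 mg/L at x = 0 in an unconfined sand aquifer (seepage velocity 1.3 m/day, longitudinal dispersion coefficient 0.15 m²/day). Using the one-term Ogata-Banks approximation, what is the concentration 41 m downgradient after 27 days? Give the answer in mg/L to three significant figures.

0.229 mg/L

For a continuous step input, C/C₀ ≈ ½·erfc((x−vt)/(2√(Dt))).
vt = 1.3 × 27 = 35.1 m and 2√(Dt) = 2√(0.15 × 27) = 4.025 m.
Argument (x−vt)/(2√(Dt)) = (41 − 35.1)/4.025 = 1.466; ½·erfc(1.466) = 0.01908.
C = 12 × 0.01908 = 0.229 mg/L.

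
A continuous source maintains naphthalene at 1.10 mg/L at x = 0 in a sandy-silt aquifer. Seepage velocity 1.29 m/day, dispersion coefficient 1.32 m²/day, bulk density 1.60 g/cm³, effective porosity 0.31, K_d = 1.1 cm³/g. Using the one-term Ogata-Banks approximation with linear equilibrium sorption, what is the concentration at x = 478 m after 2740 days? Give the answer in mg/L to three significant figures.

Retardation factor R = 1 + ρ_b·K_d/n = 1 + 1.60 × 1.1/0.31 = 6.677.
Sorption retards both mechanisms: v_R = v/R = 0.1932 m/day, D_R = D/R = 0.1977 m²/day.
v_R·t = 0.1932 × 2740 = 529.368 m; 2√(D_R t) = 46.55 m; argument = (478 − 529.368)/46.55 = -1.104.
C = C₀ × ½·erfc(-1.104) = 1.10 × 0.9408 = 1.03 mg/L.

1.03 mg/L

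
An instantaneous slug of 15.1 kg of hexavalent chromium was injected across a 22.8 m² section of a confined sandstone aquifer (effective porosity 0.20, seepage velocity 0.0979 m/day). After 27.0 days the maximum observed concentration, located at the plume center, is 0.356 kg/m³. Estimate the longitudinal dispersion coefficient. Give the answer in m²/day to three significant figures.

0.255 m²/day

At the plume center C_max = M/(n_e·A·√(4πDt)), so D = M²/(4πt·(n_e·A·C_max)²).
n_e·A·C_max = 0.20 × 22.8 × 0.356 = 1.623 kg/m.
D = 15.1²/(4π × 27.0 × 1.623²) = 0.255 m²/day.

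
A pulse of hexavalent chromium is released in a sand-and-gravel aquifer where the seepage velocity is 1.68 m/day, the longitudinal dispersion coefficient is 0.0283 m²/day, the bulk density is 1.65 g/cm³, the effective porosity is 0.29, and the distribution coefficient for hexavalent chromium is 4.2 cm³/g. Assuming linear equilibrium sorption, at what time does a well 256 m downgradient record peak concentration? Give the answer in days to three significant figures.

3790 days

Retardation factor R = 1 + ρ_b·K_d/n = 1 + 1.65 × 4.2/0.29 = 24.90.
Sorption retards both mechanisms: v_R = v/R = 0.06747 m/day, D_R = D/R = 0.001137 m²/day.
Peak time from v_R²t² + 2D_R t − x² = 0: t = (√(D_R² + v_R²x²) − D_R)/v_R².
√(D_R² + v_R²x²) = √(0.001137² + 0.06747² × 256²) = 17.27; v_R² = 0.004552.
t = (17.27 − 0.001137)/0.004552 = 3790 days.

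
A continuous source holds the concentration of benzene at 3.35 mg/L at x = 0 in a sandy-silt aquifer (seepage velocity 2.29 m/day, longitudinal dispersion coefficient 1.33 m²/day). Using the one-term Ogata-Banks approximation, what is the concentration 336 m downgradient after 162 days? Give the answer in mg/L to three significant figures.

For a continuous step input, C/C₀ ≈ ½·erfc((x−vt)/(2√(Dt))).
vt = 2.29 × 162 = 370.98 m and 2√(Dt) = 2√(1.33 × 162) = 29.36 m.
Argument (x−vt)/(2√(Dt)) = (336 − 370.98)/29.36 = -1.191; ½·erfc(-1.191) = 0.9539.
C = 3.35 × 0.9539 = 3.20 mg/L.

3.20 mg/L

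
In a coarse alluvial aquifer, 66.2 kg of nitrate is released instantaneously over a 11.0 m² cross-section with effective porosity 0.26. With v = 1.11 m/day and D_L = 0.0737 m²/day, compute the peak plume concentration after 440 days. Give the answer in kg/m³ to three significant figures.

1.15 kg/m³

The peak of an instantaneous 1D plume sits at x = vt; there the Gaussian factor is 1 and C_max = M/(n_e·A·√(4πDt)), where n_e·A is the pore area the mass is dissolved in.
√(4πDt) = √(4π × 0.0737 × 440) = 20.19 m, so C_max = 66.2/(0.26 × 11.0 × 20.19) = 1.15 kg/m³.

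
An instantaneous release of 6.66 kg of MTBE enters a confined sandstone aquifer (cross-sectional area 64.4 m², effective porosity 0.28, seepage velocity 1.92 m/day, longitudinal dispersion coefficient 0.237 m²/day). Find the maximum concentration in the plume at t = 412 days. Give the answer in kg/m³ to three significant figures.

The peak of an instantaneous 1D plume sits at x = vt; there the Gaussian factor is 1 and C_max = M/(n_e·A·√(4πDt)), where n_e·A is the pore area the mass is dissolved in.
√(4πDt) = √(4π × 0.237 × 412) = 35.03 m, so C_max = 6.66/(0.28 × 64.4 × 35.03) = 0.0105 kg/m³.

0.0105 kg/m³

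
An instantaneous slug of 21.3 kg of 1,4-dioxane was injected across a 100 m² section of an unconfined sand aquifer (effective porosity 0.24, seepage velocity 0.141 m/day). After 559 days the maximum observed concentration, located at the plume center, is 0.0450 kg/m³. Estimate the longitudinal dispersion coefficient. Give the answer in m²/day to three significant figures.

At the plume center C_max = M/(n_e·A·√(4πDt)), so D = M²/(4πt·(n_e·A·C_max)²).
n_e·A·C_max = 0.24 × 100 × 0.0450 = 1.080 kg/m.
D = 21.3²/(4π × 559 × 1.080²) = 0.0554 m²/day.

0.0554 m²/day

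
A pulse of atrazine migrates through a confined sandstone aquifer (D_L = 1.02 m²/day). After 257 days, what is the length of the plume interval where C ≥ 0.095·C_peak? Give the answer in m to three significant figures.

99.4 m

The plume is Gaussian with σ = √(2Dt) = √(2 × 1.02 × 257) = 22.90 m.
C/C_peak = exp(−Δx²/(2σ²)) = 0.095 ⇒ Δx = σ·√(−2 ln 0.095) = 22.90 × 2.170 = 49.69 m.
Width = 2Δx = 99.4 m.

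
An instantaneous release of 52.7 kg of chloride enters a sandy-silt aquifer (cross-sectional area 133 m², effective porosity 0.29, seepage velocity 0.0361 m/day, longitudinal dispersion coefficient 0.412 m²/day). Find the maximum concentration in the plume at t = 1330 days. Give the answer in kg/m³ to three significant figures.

The peak of an instantaneous 1D plume sits at x = vt; there the Gaussian factor is 1 and C_max = M/(n_e·A·√(4πDt)), where n_e·A is the pore area the mass is dissolved in.
√(4πDt) = √(4π × 0.412 × 1330) = 82.98 m, so C_max = 52.7/(0.29 × 133 × 82.98) = 0.0165 kg/m³.

0.0165 kg/m³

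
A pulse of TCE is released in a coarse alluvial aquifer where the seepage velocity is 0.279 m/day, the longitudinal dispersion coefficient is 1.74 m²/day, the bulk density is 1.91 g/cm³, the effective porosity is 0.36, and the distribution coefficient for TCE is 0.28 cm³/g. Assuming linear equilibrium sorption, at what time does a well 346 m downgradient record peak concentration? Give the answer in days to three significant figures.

3030 days

Retardation factor R = 1 + ρ_b·K_d/n = 1 + 1.91 × 0.28/0.36 = 2.486.
Sorption retards both mechanisms: v_R = v/R = 0.1122 m/day, D_R = D/R = 0.6999 m²/day.
Peak time from v_R²t² + 2D_R t − x² = 0: t = (√(D_R² + v_R²x²) − D_R)/v_R².
√(D_R² + v_R²x²) = √(0.6999² + 0.1122² × 346²) = 38.83; v_R² = 0.01259.
t = (38.83 − 0.6999)/0.01259 = 3030 days.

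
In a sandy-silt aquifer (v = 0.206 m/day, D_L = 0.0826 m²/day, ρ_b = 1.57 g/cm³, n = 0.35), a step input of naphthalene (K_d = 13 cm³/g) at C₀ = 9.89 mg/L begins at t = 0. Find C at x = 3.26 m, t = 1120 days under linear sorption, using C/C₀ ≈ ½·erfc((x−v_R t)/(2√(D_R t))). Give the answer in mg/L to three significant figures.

6.32 mg/L

Retardation factor R = 1 + ρ_b·K_d/n = 1 + 1.57 × 13/0.35 = 59.31.
Sorption retards both mechanisms: v_R = v/R = 0.003473 m/day, D_R = D/R = 0.001393 m²/day.
v_R·t = 0.003473 × 1120 = 3.88976 m; 2√(D_R t) = 2.498 m; argument = (3.26 − 3.88976)/2.498 = -0.2521.
C = C₀ × ½·erfc(-0.2521) = 9.89 × 0.6393 = 6.32 mg/L.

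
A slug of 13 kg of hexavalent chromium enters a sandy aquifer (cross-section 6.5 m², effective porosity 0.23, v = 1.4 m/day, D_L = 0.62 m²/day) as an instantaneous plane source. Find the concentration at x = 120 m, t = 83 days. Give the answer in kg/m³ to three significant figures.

For an instantaneous plane source, C(x,t) = M/(n_e·A·√(4πDt)) · exp(−(x−vt)²/(4Dt)), with n_e·A the pore (flow) area.
Plume center vt = 1.4 × 83 = 116.2 m, so the well at 120 m is 3.8 m downgradient of the peak.
√(4πDt) = 25.43 m, giving peak height M/(n_e·A·√(4πDt)) = 13/(0.23 × 6.5 × 25.43) = 0.3419 kg/m³.
(x−vt)²/(4Dt) = (3.8)²/(4 × 0.62 × 83) = 0.07015; exp(−0.07015) = 0.9323.
C = 0.3419 × 0.9323 = 0.319 kg/m³.

0.319 kg/m³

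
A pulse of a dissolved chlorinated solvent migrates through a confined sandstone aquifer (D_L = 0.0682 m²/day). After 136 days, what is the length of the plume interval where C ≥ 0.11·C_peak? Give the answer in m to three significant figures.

The plume is Gaussian with σ = √(2Dt) = √(2 × 0.0682 × 136) = 4.307 m.
C/C_peak = exp(−Δx²/(2σ²)) = 0.11 ⇒ Δx = σ·√(−2 ln 0.11) = 4.307 × 2.101 = 9.049 m.
Width = 2Δx = 18.1 m.

18.1 m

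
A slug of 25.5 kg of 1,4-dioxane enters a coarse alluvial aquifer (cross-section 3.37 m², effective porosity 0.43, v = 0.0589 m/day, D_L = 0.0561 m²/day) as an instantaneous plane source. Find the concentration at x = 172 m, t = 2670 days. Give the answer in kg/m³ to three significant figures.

0.282 kg/m³

For an instantaneous plane source, C(x,t) = M/(n_e·A·√(4πDt)) · exp(−(x−vt)²/(4Dt)), with n_e·A the pore (flow) area.
Plume center vt = 0.0589 × 2670 = 157.263 m, so the well at 172 m is 14.737 m downgradient of the peak.
√(4πDt) = 43.39 m, giving peak height M/(n_e·A·√(4πDt)) = 25.5/(0.43 × 3.37 × 43.39) = 0.4056 kg/m³.
(x−vt)²/(4Dt) = (14.737)²/(4 × 0.0561 × 2670) = 0.3625; exp(−0.3625) = 0.6959.
C = 0.4056 × 0.6959 = 0.282 kg/m³.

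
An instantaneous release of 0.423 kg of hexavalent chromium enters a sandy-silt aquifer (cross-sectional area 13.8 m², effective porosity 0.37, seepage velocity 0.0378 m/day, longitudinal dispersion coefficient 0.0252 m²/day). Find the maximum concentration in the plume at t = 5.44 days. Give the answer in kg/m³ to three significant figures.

The peak of an instantaneous 1D plume sits at x = vt; there the Gaussian factor is 1 and C_max = M/(n_e·A·√(4πDt)), where n_e·A is the pore area the mass is dissolved in.
√(4πDt) = √(4π × 0.0252 × 5.44) = 1.313 m, so C_max = 0.423/(0.37 × 13.8 × 1.313) = 0.0631 kg/m³.

0.0631 kg/m³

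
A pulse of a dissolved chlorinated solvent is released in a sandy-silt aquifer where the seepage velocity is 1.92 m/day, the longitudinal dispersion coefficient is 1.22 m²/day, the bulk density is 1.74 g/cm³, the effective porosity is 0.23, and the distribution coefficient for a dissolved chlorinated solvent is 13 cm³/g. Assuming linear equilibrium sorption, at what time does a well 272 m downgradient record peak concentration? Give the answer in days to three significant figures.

14000 days

Retardation factor R = 1 + ρ_b·K_d/n = 1 + 1.74 × 13/0.23 = 99.35.
Sorption retards both mechanisms: v_R = v/R = 0.01933 m/day, D_R = D/R = 0.01228 m²/day.
Peak time from v_R²t² + 2D_R t − x² = 0: t = (√(D_R² + v_R²x²) − D_R)/v_R².
√(D_R² + v_R²x²) = √(0.01228² + 0.01933² × 272²) = 5.258; v_R² = 0.0003736.
t = (5.258 − 0.01228)/0.0003736 = 14000 days.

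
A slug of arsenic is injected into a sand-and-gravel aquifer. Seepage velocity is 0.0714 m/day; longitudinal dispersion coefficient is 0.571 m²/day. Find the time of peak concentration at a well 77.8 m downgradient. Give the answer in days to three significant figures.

For the 1D instantaneous-source solution, setting ∂C/∂t = 0 at fixed x gives v²t² + 2Dt − x² = 0, so t = (√(D² + v²x²) − D)/v².
√(D² + v²x²) = √(0.571² + 0.0714² × 77.8²) = 5.584; v² = 0.00509796.
t = (5.584 − 0.571)/0.00509796 = 983 days (vs. the pure-advection estimate x/v = 1090 d).

983 days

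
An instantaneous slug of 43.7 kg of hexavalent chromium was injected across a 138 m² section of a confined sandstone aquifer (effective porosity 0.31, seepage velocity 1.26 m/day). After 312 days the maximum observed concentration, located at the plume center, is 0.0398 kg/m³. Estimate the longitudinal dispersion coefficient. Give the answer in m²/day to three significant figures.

0.168 m²/day

At the plume center C_max = M/(n_e·A·√(4πDt)), so D = M²/(4πt·(n_e·A·C_max)²).
n_e·A·C_max = 0.31 × 138 × 0.0398 = 1.703 kg/m.
D = 43.7²/(4π × 312 × 1.703²) = 0.168 m²/day.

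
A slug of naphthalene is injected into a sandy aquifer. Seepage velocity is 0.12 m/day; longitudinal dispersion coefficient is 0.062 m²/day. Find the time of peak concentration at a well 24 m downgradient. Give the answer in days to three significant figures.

196 days

For the 1D instantaneous-source solution, setting ∂C/∂t = 0 at fixed x gives v²t² + 2Dt − x² = 0, so t = (√(D² + v²x²) − D)/v².
√(D² + v²x²) = √(0.062² + 0.12² × 24²) = 2.881; v² = 0.0144.
t = (2.881 − 0.062)/0.0144 = 196 days (vs. the pure-advection estimate x/v = 200 d).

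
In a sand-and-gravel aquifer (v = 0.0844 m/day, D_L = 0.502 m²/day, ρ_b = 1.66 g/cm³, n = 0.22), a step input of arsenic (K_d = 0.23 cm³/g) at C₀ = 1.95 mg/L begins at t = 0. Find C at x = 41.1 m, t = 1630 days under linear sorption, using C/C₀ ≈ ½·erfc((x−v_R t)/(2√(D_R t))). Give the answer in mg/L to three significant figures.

Retardation factor R = 1 + ρ_b·K_d/n = 1 + 1.66 × 0.23/0.22 = 2.735.
Sorption retards both mechanisms: v_R = v/R = 0.03086 m/day, D_R = D/R = 0.1835 m²/day.
v_R·t = 0.03086 × 1630 = 50.3018 m; 2√(D_R t) = 34.59 m; argument = (41.1 − 50.3018)/34.59 = -0.2660.
C = C₀ × ½·erfc(-0.2660) = 1.95 × 0.6466 = 1.26 mg/L.

1.26 mg/L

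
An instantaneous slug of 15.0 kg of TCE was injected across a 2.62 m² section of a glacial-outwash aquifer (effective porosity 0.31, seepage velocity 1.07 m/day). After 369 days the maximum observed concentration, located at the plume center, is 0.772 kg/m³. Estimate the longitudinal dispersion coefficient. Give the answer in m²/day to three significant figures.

At the plume center C_max = M/(n_e·A·√(4πDt)), so D = M²/(4πt·(n_e·A·C_max)²).
n_e·A·C_max = 0.31 × 2.62 × 0.772 = 0.6270 kg/m.
D = 15.0²/(4π × 369 × 0.6270²) = 0.123 m²/day.

0.123 m²/day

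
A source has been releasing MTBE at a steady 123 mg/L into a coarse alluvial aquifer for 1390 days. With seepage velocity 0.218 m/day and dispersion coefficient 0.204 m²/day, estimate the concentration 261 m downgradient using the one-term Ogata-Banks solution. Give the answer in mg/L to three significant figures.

118 mg/L

For a continuous step input, C/C₀ ≈ ½·erfc((x−vt)/(2√(Dt))).
vt = 0.218 × 1390 = 303.02 m and 2√(Dt) = 2√(0.204 × 1390) = 33.68 m.
Argument (x−vt)/(2√(Dt)) = (261 − 303.02)/33.68 = -1.248; ½·erfc(-1.248) = 0.9612.
C = 123 × 0.9612 = 118 mg/L.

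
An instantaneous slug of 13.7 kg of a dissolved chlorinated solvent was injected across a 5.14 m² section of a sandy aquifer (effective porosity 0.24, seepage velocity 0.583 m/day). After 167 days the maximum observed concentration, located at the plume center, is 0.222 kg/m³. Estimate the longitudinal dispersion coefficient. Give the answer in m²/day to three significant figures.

1.19 m²/day

At the plume center C_max = M/(n_e·A·√(4πDt)), so D = M²/(4πt·(n_e·A·C_max)²).
n_e·A·C_max = 0.24 × 5.14 × 0.222 = 0.2739 kg/m.
D = 13.7²/(4π × 167 × 0.2739²) = 1.19 m²/day.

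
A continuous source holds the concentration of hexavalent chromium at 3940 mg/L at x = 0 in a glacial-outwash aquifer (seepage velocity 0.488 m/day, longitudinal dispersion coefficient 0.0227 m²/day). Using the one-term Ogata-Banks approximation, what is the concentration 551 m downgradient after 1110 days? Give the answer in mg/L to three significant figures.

373 mg/L

For a continuous step input, C/C₀ ≈ ½·erfc((x−vt)/(2√(Dt))).
vt = 0.488 × 1110 = 541.68 m and 2√(Dt) = 2√(0.0227 × 1110) = 10.04 m.
Argument (x−vt)/(2√(Dt)) = (551 − 541.68)/10.04 = 0.9283; ½·erfc(0.9283) = 0.09462.
C = 3940 × 0.09462 = 373 mg/L.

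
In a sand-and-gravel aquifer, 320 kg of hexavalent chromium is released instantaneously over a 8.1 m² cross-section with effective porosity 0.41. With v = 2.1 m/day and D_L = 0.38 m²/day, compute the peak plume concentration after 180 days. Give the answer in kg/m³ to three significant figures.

3.29 kg/m³

The peak of an instantaneous 1D plume sits at x = vt; there the Gaussian factor is 1 and C_max = M/(n_e·A·√(4πDt)), where n_e·A is the pore area the mass is dissolved in.
√(4πDt) = √(4π × 0.38 × 180) = 29.32 m, so C_max = 320/(0.41 × 8.1 × 29.32) = 3.29 kg/m³.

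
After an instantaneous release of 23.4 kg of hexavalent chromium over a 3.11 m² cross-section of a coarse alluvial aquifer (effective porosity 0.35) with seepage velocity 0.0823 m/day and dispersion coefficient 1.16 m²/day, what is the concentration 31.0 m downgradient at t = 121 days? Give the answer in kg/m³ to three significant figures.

For an instantaneous plane source, C(x,t) = M/(n_e·A·√(4πDt)) · exp(−(x−vt)²/(4Dt)), with n_e·A the pore (flow) area.
Plume center vt = 0.0823 × 121 = 9.9583 m, so the well at 31.0 m is 21.0417 m downgradient of the peak.
√(4πDt) = 42.00 m, giving peak height M/(n_e·A·√(4πDt)) = 23.4/(0.35 × 3.11 × 42.00) = 0.5118 kg/m³.
(x−vt)²/(4Dt) = (21.0417)²/(4 × 1.16 × 121) = 0.7886; exp(−0.7886) = 0.4545.
C = 0.5118 × 0.4545 = 0.233 kg/m³.

0.233 kg/m³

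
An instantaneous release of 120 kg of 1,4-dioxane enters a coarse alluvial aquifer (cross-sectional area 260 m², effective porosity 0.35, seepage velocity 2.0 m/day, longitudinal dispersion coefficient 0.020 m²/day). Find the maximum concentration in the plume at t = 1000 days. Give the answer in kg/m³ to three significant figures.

The peak of an instantaneous 1D plume sits at x = vt; there the Gaussian factor is 1 and C_max = M/(n_e·A·√(4πDt)), where n_e·A is the pore area the mass is dissolved in.
√(4πDt) = √(4π × 0.020 × 1000) = 15.85 m, so C_max = 120/(0.35 × 260 × 15.85) = 0.0832 kg/m³.

0.0832 kg/m³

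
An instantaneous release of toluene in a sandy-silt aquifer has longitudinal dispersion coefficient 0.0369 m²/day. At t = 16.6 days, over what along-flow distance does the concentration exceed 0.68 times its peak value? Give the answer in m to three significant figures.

The plume is Gaussian with σ = √(2Dt) = √(2 × 0.0369 × 16.6) = 1.107 m.
C/C_peak = exp(−Δx²/(2σ²)) = 0.68 ⇒ Δx = σ·√(−2 ln 0.68) = 1.107 × 0.8783 = 0.9723 m.
Width = 2Δx = 1.94 m.

1.94 m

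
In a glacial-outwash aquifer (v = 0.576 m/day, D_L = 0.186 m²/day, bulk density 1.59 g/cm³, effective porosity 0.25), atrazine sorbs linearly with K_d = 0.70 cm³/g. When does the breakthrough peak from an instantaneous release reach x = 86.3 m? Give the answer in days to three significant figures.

814 days

Retardation factor R = 1 + ρ_b·K_d/n = 1 + 1.59 × 0.70/0.25 = 5.452.
Sorption retards both mechanisms: v_R = v/R = 0.1056 m/day, D_R = D/R = 0.03412 m²/day.
Peak time from v_R²t² + 2D_R t − x² = 0: t = (√(D_R² + v_R²x²) − D_R)/v_R².
√(D_R² + v_R²x²) = √(0.03412² + 0.1056² × 86.3²) = 9.113; v_R² = 0.01115.
t = (9.113 − 0.03412)/0.01115 = 814 days.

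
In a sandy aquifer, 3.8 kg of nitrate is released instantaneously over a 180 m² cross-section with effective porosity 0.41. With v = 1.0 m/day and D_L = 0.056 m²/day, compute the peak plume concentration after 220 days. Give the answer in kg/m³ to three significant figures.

The peak of an instantaneous 1D plume sits at x = vt; there the Gaussian factor is 1 and C_max = M/(n_e·A·√(4πDt)), where n_e·A is the pore area the mass is dissolved in.
√(4πDt) = √(4π × 0.056 × 220) = 12.44 m, so C_max = 3.8/(0.41 × 180 × 12.44) = 0.00414 kg/m³.

0.00414 kg/m³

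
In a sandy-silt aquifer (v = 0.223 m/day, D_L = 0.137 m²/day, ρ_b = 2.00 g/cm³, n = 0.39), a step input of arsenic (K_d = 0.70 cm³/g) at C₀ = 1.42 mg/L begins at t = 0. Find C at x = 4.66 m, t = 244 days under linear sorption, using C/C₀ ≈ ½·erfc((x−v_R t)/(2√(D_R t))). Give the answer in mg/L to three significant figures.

Retardation factor R = 1 + ρ_b·K_d/n = 1 + 2.00 × 0.70/0.39 = 4.590.
Sorption retards both mechanisms: v_R = v/R = 0.04858 m/day, D_R = D/R = 0.02985 m²/day.
v_R·t = 0.04858 × 244 = 11.85352 m; 2√(D_R t) = 5.398 m; argument = (4.66 − 11.85352)/5.398 = -1.333.
C = C₀ × ½·erfc(-1.333) = 1.42 × 0.9703 = 1.38 mg/L.

1.38 mg/L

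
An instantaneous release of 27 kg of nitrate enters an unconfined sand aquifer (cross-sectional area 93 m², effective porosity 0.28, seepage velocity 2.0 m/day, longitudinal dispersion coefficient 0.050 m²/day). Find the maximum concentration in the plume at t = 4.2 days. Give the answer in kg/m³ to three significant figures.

0.638 kg/m³

The peak of an instantaneous 1D plume sits at x = vt; there the Gaussian factor is 1 and C_max = M/(n_e·A·√(4πDt)), where n_e·A is the pore area the mass is dissolved in.
√(4πDt) = √(4π × 0.050 × 4.2) = 1.624 m, so C_max = 27/(0.28 × 93 × 1.624) = 0.638 kg/m³.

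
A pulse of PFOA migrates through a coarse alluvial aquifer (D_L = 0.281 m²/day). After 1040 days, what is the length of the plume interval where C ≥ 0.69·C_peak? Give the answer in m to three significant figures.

41.7 m

The plume is Gaussian with σ = √(2Dt) = √(2 × 0.281 × 1040) = 24.18 m.
C/C_peak = exp(−Δx²/(2σ²)) = 0.69 ⇒ Δx = σ·√(−2 ln 0.69) = 24.18 × 0.8615 = 20.83 m.
Width = 2Δx = 41.7 m.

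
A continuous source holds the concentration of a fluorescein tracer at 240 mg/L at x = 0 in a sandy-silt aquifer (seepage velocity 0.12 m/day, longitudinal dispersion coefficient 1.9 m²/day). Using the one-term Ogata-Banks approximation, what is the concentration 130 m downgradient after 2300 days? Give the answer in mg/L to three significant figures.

226 mg/L

For a continuous step input, C/C₀ ≈ ½·erfc((x−vt)/(2√(Dt))).
vt = 0.12 × 2300 = 276 m and 2√(Dt) = 2√(1.9 × 2300) = 132.2 m.
Argument (x−vt)/(2√(Dt)) = (130 − 276)/132.2 = -1.104; ½·erfc(-1.104) = 0.9408.
C = 240 × 0.9408 = 226 mg/L.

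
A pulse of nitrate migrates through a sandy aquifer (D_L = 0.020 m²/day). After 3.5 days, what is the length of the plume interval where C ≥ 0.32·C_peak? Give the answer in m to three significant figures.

1.13 m

The plume is Gaussian with σ = √(2Dt) = √(2 × 0.020 × 3.5) = 0.3742 m.
C/C_peak = exp(−Δx²/(2σ²)) = 0.32 ⇒ Δx = σ·√(−2 ln 0.32) = 0.3742 × 1.510 = 0.5650 m.
Width = 2Δx = 1.13 m.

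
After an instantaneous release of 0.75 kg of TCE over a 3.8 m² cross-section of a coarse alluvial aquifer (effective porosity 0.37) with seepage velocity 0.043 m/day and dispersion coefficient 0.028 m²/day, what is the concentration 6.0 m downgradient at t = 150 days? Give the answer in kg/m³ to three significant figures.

For an instantaneous plane source, C(x,t) = M/(n_e·A·√(4πDt)) · exp(−(x−vt)²/(4Dt)), with n_e·A the pore (flow) area.
Plume center vt = 0.043 × 150 = 6.45 m, so the well at 6.0 m is 0.45 m upgradient of the peak.
√(4πDt) = 7.265 m, giving peak height M/(n_e·A·√(4πDt)) = 0.75/(0.37 × 3.8 × 7.265) = 0.07342 kg/m³.
(x−vt)²/(4Dt) = (-0.45)²/(4 × 0.028 × 150) = 0.01205; exp(−0.01205) = 0.9880.
C = 0.07342 × 0.9880 = 0.0725 kg/m³.

0.0725 kg/m³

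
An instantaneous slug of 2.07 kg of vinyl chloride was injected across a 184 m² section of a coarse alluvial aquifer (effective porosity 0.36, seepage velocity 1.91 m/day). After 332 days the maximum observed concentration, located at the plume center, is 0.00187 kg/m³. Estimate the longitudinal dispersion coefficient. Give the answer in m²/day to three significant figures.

0.0669 m²/day

At the plume center C_max = M/(n_e·A·√(4πDt)), so D = M²/(4πt·(n_e·A·C_max)²).
n_e·A·C_max = 0.36 × 184 × 0.00187 = 0.1239 kg/m.
D = 2.07²/(4π × 332 × 0.1239²) = 0.0669 m²/day.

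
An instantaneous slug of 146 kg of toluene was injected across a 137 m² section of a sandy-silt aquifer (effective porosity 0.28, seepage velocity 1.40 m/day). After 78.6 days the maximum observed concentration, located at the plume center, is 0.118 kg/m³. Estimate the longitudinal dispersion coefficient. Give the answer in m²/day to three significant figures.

1.05 m²/day

At the plume center C_max = M/(n_e·A·√(4πDt)), so D = M²/(4πt·(n_e·A·C_max)²).
n_e·A·C_max = 0.28 × 137 × 0.118 = 4.526 kg/m.
D = 146²/(4π × 78.6 × 4.526²) = 1.05 m²/day.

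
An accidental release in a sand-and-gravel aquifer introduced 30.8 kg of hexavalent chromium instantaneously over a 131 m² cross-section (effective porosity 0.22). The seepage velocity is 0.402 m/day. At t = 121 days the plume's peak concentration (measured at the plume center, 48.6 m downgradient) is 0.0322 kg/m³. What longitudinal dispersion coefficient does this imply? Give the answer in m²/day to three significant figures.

0.724 m²/day

At the plume center C_max = M/(n_e·A·√(4πDt)), so D = M²/(4πt·(n_e·A·C_max)²).
n_e·A·C_max = 0.22 × 131 × 0.0322 = 0.9280 kg/m.
D = 30.8²/(4π × 121 × 0.9280²) = 0.724 m²/day.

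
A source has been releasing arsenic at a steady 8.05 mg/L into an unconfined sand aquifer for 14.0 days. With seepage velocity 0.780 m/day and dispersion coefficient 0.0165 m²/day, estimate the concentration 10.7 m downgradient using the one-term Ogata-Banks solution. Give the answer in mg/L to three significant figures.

For a continuous step input, C/C₀ ≈ ½·erfc((x−vt)/(2√(Dt))).
vt = 0.780 × 14.0 = 10.92 m and 2√(Dt) = 2√(0.0165 × 14.0) = 0.9612 m.
Argument (x−vt)/(2√(Dt)) = (10.7 − 10.92)/0.9612 = -0.2289; ½·erfc(-0.2289) = 0.6269.
C = 8.05 × 0.6269 = 5.05 mg/L.

5.05 mg/L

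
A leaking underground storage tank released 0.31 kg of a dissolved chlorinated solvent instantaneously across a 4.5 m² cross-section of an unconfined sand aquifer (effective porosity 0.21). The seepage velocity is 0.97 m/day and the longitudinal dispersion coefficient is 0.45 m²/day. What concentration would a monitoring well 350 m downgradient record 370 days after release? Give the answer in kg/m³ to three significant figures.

For an instantaneous plane source, C(x,t) = M/(n_e·A·√(4πDt)) · exp(−(x−vt)²/(4Dt)), with n_e·A the pore (flow) area.
Plume center vt = 0.97 × 370 = 358.9 m, so the well at 350 m is 8.9 m upgradient of the peak.
√(4πDt) = 45.74 m, giving peak height M/(n_e·A·√(4πDt)) = 0.31/(0.21 × 4.5 × 45.74) = 0.007172 kg/m³.
(x−vt)²/(4Dt) = (-8.9)²/(4 × 0.45 × 370) = 0.1189; exp(−0.1189) = 0.8879.
C = 0.007172 × 0.8879 = 0.00637 kg/m³.

0.00637 kg/m³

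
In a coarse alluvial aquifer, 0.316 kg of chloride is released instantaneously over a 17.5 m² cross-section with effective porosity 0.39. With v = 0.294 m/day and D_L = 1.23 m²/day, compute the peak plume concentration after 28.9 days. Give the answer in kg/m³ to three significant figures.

The peak of an instantaneous 1D plume sits at x = vt; there the Gaussian factor is 1 and C_max = M/(n_e·A·√(4πDt)), where n_e·A is the pore area the mass is dissolved in.
√(4πDt) = √(4π × 1.23 × 28.9) = 21.14 m, so C_max = 0.316/(0.39 × 17.5 × 21.14) = 0.00219 kg/m³.

0.00219 kg/m³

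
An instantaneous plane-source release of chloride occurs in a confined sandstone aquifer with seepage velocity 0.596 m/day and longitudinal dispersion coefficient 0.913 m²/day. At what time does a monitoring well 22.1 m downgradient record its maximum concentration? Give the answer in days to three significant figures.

34.6 days

For the 1D instantaneous-source solution, setting ∂C/∂t = 0 at fixed x gives v²t² + 2Dt − x² = 0, so t = (√(D² + v²x²) − D)/v².
√(D² + v²x²) = √(0.913² + 0.596² × 22.1²) = 13.20; v² = 0.355216.
t = (13.20 − 0.913)/0.355216 = 34.6 days (vs. the pure-advection estimate x/v = 37.1 d).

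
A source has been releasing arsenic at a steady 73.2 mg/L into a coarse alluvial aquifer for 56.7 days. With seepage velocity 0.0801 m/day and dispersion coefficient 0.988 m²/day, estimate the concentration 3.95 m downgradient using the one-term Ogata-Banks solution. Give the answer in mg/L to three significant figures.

38.2 mg/L

For a continuous step input, C/C₀ ≈ ½·erfc((x−vt)/(2√(Dt))).
vt = 0.0801 × 56.7 = 4.54167 m and 2√(Dt) = 2√(0.988 × 56.7) = 14.97 m.
Argument (x−vt)/(2√(Dt)) = (3.95 − 4.54167)/14.97 = -0.03952; ½·erfc(-0.03952) = 0.5223.
C = 73.2 × 0.5223 = 38.2 mg/L.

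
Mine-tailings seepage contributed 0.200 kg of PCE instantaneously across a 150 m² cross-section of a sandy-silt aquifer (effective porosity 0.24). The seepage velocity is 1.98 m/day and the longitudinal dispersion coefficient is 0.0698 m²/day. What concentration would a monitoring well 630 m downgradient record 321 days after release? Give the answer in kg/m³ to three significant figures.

0.000234 kg/m³

For an instantaneous plane source, C(x,t) = M/(n_e·A·√(4πDt)) · exp(−(x−vt)²/(4Dt)), with n_e·A the pore (flow) area.
Plume center vt = 1.98 × 321 = 635.58 m, so the well at 630 m is 5.58 m upgradient of the peak.
√(4πDt) = 16.78 m, giving peak height M/(n_e·A·√(4πDt)) = 0.200/(0.24 × 150 × 16.78) = 0.0003311 kg/m³.
(x−vt)²/(4Dt) = (-5.58)²/(4 × 0.0698 × 321) = 0.3474; exp(−0.3474) = 0.7065.
C = 0.0003311 × 0.7065 = 0.000234 kg/m³.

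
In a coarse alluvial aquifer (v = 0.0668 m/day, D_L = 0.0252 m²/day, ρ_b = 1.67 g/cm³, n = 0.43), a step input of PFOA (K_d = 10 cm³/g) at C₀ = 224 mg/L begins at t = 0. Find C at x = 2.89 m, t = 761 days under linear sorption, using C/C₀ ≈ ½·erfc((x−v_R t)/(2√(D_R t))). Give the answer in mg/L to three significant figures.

11.2 mg/L

Retardation factor R = 1 + ρ_b·K_d/n = 1 + 1.67 × 10/0.43 = 39.84.
Sorption retards both mechanisms: v_R = v/R = 0.001677 m/day, D_R = D/R = 0.0006325 m²/day.
v_R·t = 0.001677 × 761 = 1.276197 m; 2√(D_R t) = 1.388 m; argument = (2.89 − 1.276197)/1.388 = 1.163.
C = C₀ × ½·erfc(1.163) = 224 × 0.05001 = 11.2 mg/L.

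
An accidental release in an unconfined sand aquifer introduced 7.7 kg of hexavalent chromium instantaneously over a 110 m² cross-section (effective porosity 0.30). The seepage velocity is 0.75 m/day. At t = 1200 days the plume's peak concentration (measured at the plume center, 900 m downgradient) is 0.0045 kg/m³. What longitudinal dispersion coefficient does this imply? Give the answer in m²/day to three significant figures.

At the plume center C_max = M/(n_e·A·√(4πDt)), so D = M²/(4πt·(n_e·A·C_max)²).
n_e·A·C_max = 0.30 × 110 × 0.0045 = 0.1485 kg/m.
D = 7.7²/(4π × 1200 × 0.1485²) = 0.178 m²/day.

0.178 m²/day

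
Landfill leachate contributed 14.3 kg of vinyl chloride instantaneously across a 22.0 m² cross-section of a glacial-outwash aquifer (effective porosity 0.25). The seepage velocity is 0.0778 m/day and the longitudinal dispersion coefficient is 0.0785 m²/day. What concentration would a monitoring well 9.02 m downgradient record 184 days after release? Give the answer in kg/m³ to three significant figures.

For an instantaneous plane source, C(x,t) = M/(n_e·A·√(4πDt)) · exp(−(x−vt)²/(4Dt)), with n_e·A the pore (flow) area.
Plume center vt = 0.0778 × 184 = 14.3152 m, so the well at 9.02 m is 5.2952 m upgradient of the peak.
√(4πDt) = 13.47 m, giving peak height M/(n_e·A·√(4πDt)) = 14.3/(0.25 × 22.0 × 13.47) = 0.1930 kg/m³.
(x−vt)²/(4Dt) = (-5.2952)²/(4 × 0.0785 × 184) = 0.4853; exp(−0.4853) = 0.6155.
C = 0.1930 × 0.6155 = 0.119 kg/m³.

0.119 kg/m³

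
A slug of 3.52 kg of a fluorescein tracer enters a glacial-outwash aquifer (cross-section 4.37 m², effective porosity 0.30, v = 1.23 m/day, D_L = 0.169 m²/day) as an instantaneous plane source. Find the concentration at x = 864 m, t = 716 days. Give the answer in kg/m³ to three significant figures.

0.0388 kg/m³

For an instantaneous plane source, C(x,t) = M/(n_e·A·√(4πDt)) · exp(−(x−vt)²/(4Dt)), with n_e·A the pore (flow) area.
Plume center vt = 1.23 × 716 = 880.68 m, so the well at 864 m is 16.68 m upgradient of the peak.
√(4πDt) = 38.99 m, giving peak height M/(n_e·A·√(4πDt)) = 3.52/(0.30 × 4.37 × 38.99) = 0.06886 kg/m³.
(x−vt)²/(4Dt) = (-16.68)²/(4 × 0.169 × 716) = 0.5748; exp(−0.5748) = 0.5628.
C = 0.06886 × 0.5628 = 0.0388 kg/m³.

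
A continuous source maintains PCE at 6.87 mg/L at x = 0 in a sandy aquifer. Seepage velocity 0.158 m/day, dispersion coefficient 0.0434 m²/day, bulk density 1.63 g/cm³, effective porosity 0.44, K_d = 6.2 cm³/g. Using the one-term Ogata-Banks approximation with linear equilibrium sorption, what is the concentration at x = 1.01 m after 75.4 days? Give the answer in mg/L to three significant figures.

Retardation factor R = 1 + ρ_b·K_d/n = 1 + 1.63 × 6.2/0.44 = 23.97.
Sorption retards both mechanisms: v_R = v/R = 0.006592 m/day, D_R = D/R = 0.001811 m²/day.
v_R·t = 0.006592 × 75.4 = 0.4970368 m; 2√(D_R t) = 0.7391 m; argument = (1.01 − 0.4970368)/0.7391 = 0.6940.
C = C₀ × ½·erfc(0.6940) = 6.87 × 0.1632 = 1.12 mg/L.

1.12 mg/L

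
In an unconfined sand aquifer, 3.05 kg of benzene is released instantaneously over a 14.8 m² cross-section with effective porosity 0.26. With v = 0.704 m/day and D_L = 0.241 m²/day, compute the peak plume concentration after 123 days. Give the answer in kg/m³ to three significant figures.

0.0411 kg/m³

The peak of an instantaneous 1D plume sits at x = vt; there the Gaussian factor is 1 and C_max = M/(n_e·A·√(4πDt)), where n_e·A is the pore area the mass is dissolved in.
√(4πDt) = √(4π × 0.241 × 123) = 19.30 m, so C_max = 3.05/(0.26 × 14.8 × 19.30) = 0.0411 kg/m³.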